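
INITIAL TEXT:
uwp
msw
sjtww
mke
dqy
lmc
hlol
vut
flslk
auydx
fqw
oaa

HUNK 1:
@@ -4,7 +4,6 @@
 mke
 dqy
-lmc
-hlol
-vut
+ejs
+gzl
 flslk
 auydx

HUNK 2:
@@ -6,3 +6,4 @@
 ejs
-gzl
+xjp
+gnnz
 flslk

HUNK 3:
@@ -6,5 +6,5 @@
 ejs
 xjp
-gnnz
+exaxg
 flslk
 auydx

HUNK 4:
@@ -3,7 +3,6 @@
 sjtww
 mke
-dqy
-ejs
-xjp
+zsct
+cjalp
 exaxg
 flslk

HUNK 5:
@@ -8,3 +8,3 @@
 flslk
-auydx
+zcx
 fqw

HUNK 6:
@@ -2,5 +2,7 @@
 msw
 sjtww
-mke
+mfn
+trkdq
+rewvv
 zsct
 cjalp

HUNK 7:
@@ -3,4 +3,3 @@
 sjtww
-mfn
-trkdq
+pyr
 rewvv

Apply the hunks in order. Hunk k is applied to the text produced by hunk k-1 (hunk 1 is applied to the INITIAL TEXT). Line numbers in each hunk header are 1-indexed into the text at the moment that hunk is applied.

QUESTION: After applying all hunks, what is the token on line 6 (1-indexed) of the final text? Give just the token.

Answer: zsct

Derivation:
Hunk 1: at line 4 remove [lmc,hlol,vut] add [ejs,gzl] -> 11 lines: uwp msw sjtww mke dqy ejs gzl flslk auydx fqw oaa
Hunk 2: at line 6 remove [gzl] add [xjp,gnnz] -> 12 lines: uwp msw sjtww mke dqy ejs xjp gnnz flslk auydx fqw oaa
Hunk 3: at line 6 remove [gnnz] add [exaxg] -> 12 lines: uwp msw sjtww mke dqy ejs xjp exaxg flslk auydx fqw oaa
Hunk 4: at line 3 remove [dqy,ejs,xjp] add [zsct,cjalp] -> 11 lines: uwp msw sjtww mke zsct cjalp exaxg flslk auydx fqw oaa
Hunk 5: at line 8 remove [auydx] add [zcx] -> 11 lines: uwp msw sjtww mke zsct cjalp exaxg flslk zcx fqw oaa
Hunk 6: at line 2 remove [mke] add [mfn,trkdq,rewvv] -> 13 lines: uwp msw sjtww mfn trkdq rewvv zsct cjalp exaxg flslk zcx fqw oaa
Hunk 7: at line 3 remove [mfn,trkdq] add [pyr] -> 12 lines: uwp msw sjtww pyr rewvv zsct cjalp exaxg flslk zcx fqw oaa
Final line 6: zsct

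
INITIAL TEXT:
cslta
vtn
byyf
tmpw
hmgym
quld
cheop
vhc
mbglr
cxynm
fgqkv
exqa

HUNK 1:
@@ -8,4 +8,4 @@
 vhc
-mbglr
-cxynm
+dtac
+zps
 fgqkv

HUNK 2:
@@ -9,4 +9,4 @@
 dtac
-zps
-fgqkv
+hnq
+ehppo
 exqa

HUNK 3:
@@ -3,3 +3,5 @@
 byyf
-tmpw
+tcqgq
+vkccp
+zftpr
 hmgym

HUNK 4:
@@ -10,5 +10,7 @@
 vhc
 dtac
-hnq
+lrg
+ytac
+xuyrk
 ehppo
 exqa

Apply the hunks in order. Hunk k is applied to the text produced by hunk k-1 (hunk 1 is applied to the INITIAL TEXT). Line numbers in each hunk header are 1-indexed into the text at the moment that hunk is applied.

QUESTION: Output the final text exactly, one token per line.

Hunk 1: at line 8 remove [mbglr,cxynm] add [dtac,zps] -> 12 lines: cslta vtn byyf tmpw hmgym quld cheop vhc dtac zps fgqkv exqa
Hunk 2: at line 9 remove [zps,fgqkv] add [hnq,ehppo] -> 12 lines: cslta vtn byyf tmpw hmgym quld cheop vhc dtac hnq ehppo exqa
Hunk 3: at line 3 remove [tmpw] add [tcqgq,vkccp,zftpr] -> 14 lines: cslta vtn byyf tcqgq vkccp zftpr hmgym quld cheop vhc dtac hnq ehppo exqa
Hunk 4: at line 10 remove [hnq] add [lrg,ytac,xuyrk] -> 16 lines: cslta vtn byyf tcqgq vkccp zftpr hmgym quld cheop vhc dtac lrg ytac xuyrk ehppo exqa

Answer: cslta
vtn
byyf
tcqgq
vkccp
zftpr
hmgym
quld
cheop
vhc
dtac
lrg
ytac
xuyrk
ehppo
exqa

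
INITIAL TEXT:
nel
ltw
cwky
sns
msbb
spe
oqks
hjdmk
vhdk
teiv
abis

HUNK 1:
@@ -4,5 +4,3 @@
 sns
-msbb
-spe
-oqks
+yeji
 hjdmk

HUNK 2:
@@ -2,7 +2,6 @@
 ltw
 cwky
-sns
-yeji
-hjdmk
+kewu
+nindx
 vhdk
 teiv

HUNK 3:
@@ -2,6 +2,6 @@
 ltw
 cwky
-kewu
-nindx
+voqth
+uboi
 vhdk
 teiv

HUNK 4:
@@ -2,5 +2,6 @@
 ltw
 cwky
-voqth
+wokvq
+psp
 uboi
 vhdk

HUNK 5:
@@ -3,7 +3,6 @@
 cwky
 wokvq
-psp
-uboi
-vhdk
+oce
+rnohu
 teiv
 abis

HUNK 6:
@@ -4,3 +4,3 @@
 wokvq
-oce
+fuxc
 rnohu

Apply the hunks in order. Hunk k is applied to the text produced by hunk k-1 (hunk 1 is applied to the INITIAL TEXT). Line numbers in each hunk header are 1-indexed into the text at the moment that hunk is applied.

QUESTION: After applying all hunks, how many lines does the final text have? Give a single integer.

Hunk 1: at line 4 remove [msbb,spe,oqks] add [yeji] -> 9 lines: nel ltw cwky sns yeji hjdmk vhdk teiv abis
Hunk 2: at line 2 remove [sns,yeji,hjdmk] add [kewu,nindx] -> 8 lines: nel ltw cwky kewu nindx vhdk teiv abis
Hunk 3: at line 2 remove [kewu,nindx] add [voqth,uboi] -> 8 lines: nel ltw cwky voqth uboi vhdk teiv abis
Hunk 4: at line 2 remove [voqth] add [wokvq,psp] -> 9 lines: nel ltw cwky wokvq psp uboi vhdk teiv abis
Hunk 5: at line 3 remove [psp,uboi,vhdk] add [oce,rnohu] -> 8 lines: nel ltw cwky wokvq oce rnohu teiv abis
Hunk 6: at line 4 remove [oce] add [fuxc] -> 8 lines: nel ltw cwky wokvq fuxc rnohu teiv abis
Final line count: 8

Answer: 8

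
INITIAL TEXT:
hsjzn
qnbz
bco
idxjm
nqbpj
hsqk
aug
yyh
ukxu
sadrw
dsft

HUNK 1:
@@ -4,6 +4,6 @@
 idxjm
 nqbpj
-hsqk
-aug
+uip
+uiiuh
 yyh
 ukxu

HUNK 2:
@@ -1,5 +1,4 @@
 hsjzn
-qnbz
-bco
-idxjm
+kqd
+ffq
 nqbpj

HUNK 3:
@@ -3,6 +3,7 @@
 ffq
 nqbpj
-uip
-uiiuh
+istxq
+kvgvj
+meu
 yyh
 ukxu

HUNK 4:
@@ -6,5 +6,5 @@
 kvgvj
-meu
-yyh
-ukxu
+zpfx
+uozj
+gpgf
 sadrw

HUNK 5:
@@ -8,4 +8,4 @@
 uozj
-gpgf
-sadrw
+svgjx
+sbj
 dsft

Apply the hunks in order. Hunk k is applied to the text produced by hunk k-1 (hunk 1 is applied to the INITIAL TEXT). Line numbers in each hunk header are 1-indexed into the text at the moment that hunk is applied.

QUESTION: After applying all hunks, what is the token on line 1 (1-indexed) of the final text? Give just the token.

Answer: hsjzn

Derivation:
Hunk 1: at line 4 remove [hsqk,aug] add [uip,uiiuh] -> 11 lines: hsjzn qnbz bco idxjm nqbpj uip uiiuh yyh ukxu sadrw dsft
Hunk 2: at line 1 remove [qnbz,bco,idxjm] add [kqd,ffq] -> 10 lines: hsjzn kqd ffq nqbpj uip uiiuh yyh ukxu sadrw dsft
Hunk 3: at line 3 remove [uip,uiiuh] add [istxq,kvgvj,meu] -> 11 lines: hsjzn kqd ffq nqbpj istxq kvgvj meu yyh ukxu sadrw dsft
Hunk 4: at line 6 remove [meu,yyh,ukxu] add [zpfx,uozj,gpgf] -> 11 lines: hsjzn kqd ffq nqbpj istxq kvgvj zpfx uozj gpgf sadrw dsft
Hunk 5: at line 8 remove [gpgf,sadrw] add [svgjx,sbj] -> 11 lines: hsjzn kqd ffq nqbpj istxq kvgvj zpfx uozj svgjx sbj dsft
Final line 1: hsjzn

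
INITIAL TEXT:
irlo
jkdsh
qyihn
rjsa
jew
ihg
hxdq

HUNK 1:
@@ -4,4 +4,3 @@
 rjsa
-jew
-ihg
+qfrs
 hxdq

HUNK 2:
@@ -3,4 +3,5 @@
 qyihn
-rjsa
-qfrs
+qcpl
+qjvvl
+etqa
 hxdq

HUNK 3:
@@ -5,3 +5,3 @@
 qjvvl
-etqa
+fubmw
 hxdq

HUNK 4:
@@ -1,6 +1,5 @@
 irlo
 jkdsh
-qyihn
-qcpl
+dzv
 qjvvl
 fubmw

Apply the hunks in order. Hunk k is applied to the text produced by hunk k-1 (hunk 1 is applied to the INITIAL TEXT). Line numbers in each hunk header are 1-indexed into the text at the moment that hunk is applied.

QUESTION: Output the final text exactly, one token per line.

Hunk 1: at line 4 remove [jew,ihg] add [qfrs] -> 6 lines: irlo jkdsh qyihn rjsa qfrs hxdq
Hunk 2: at line 3 remove [rjsa,qfrs] add [qcpl,qjvvl,etqa] -> 7 lines: irlo jkdsh qyihn qcpl qjvvl etqa hxdq
Hunk 3: at line 5 remove [etqa] add [fubmw] -> 7 lines: irlo jkdsh qyihn qcpl qjvvl fubmw hxdq
Hunk 4: at line 1 remove [qyihn,qcpl] add [dzv] -> 6 lines: irlo jkdsh dzv qjvvl fubmw hxdq

Answer: irlo
jkdsh
dzv
qjvvl
fubmw
hxdq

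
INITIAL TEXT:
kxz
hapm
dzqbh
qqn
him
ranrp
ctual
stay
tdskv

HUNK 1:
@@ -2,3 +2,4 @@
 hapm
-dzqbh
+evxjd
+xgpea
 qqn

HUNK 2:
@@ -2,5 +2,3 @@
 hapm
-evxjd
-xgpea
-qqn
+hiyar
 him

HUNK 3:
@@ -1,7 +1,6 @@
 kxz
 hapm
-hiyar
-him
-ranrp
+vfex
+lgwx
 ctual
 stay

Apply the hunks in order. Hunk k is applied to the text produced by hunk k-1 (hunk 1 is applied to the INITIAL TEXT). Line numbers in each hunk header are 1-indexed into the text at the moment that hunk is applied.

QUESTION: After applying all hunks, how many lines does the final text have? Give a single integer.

Answer: 7

Derivation:
Hunk 1: at line 2 remove [dzqbh] add [evxjd,xgpea] -> 10 lines: kxz hapm evxjd xgpea qqn him ranrp ctual stay tdskv
Hunk 2: at line 2 remove [evxjd,xgpea,qqn] add [hiyar] -> 8 lines: kxz hapm hiyar him ranrp ctual stay tdskv
Hunk 3: at line 1 remove [hiyar,him,ranrp] add [vfex,lgwx] -> 7 lines: kxz hapm vfex lgwx ctual stay tdskv
Final line count: 7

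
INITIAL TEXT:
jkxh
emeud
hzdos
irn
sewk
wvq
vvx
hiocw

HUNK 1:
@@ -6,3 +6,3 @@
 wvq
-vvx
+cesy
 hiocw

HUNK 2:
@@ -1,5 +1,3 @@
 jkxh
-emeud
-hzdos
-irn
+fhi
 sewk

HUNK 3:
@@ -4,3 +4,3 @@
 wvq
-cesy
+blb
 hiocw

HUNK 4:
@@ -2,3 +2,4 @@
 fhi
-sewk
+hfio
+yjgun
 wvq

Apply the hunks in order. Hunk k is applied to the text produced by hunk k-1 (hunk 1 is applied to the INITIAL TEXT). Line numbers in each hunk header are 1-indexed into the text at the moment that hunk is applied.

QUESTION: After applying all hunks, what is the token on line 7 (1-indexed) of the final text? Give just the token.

Answer: hiocw

Derivation:
Hunk 1: at line 6 remove [vvx] add [cesy] -> 8 lines: jkxh emeud hzdos irn sewk wvq cesy hiocw
Hunk 2: at line 1 remove [emeud,hzdos,irn] add [fhi] -> 6 lines: jkxh fhi sewk wvq cesy hiocw
Hunk 3: at line 4 remove [cesy] add [blb] -> 6 lines: jkxh fhi sewk wvq blb hiocw
Hunk 4: at line 2 remove [sewk] add [hfio,yjgun] -> 7 lines: jkxh fhi hfio yjgun wvq blb hiocw
Final line 7: hiocw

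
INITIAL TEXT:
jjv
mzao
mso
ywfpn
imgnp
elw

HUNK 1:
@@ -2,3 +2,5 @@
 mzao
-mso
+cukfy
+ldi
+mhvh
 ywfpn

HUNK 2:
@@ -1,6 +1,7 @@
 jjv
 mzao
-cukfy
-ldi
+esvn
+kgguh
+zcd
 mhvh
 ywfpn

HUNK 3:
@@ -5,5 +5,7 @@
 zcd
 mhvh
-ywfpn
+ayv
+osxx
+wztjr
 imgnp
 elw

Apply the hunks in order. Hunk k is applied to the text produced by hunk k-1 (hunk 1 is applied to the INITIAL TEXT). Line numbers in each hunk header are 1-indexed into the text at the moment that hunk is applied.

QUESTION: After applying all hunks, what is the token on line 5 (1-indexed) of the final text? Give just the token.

Answer: zcd

Derivation:
Hunk 1: at line 2 remove [mso] add [cukfy,ldi,mhvh] -> 8 lines: jjv mzao cukfy ldi mhvh ywfpn imgnp elw
Hunk 2: at line 1 remove [cukfy,ldi] add [esvn,kgguh,zcd] -> 9 lines: jjv mzao esvn kgguh zcd mhvh ywfpn imgnp elw
Hunk 3: at line 5 remove [ywfpn] add [ayv,osxx,wztjr] -> 11 lines: jjv mzao esvn kgguh zcd mhvh ayv osxx wztjr imgnp elw
Final line 5: zcd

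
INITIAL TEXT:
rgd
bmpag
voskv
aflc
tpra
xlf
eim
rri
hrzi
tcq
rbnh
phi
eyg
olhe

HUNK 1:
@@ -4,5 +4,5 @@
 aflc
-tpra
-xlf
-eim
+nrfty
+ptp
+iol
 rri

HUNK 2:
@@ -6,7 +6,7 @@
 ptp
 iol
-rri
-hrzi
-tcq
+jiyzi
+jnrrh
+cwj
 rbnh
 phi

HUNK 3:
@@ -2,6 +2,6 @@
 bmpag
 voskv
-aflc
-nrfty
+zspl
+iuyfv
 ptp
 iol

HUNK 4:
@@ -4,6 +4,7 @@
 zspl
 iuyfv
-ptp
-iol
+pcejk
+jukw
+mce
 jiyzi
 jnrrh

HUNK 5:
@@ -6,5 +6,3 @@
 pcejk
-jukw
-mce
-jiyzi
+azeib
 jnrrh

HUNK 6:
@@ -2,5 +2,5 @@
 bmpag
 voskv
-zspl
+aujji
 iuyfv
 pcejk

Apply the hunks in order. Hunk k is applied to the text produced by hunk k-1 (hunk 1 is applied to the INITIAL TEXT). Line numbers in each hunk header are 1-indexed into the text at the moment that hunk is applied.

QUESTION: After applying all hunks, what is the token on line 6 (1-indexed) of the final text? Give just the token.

Answer: pcejk

Derivation:
Hunk 1: at line 4 remove [tpra,xlf,eim] add [nrfty,ptp,iol] -> 14 lines: rgd bmpag voskv aflc nrfty ptp iol rri hrzi tcq rbnh phi eyg olhe
Hunk 2: at line 6 remove [rri,hrzi,tcq] add [jiyzi,jnrrh,cwj] -> 14 lines: rgd bmpag voskv aflc nrfty ptp iol jiyzi jnrrh cwj rbnh phi eyg olhe
Hunk 3: at line 2 remove [aflc,nrfty] add [zspl,iuyfv] -> 14 lines: rgd bmpag voskv zspl iuyfv ptp iol jiyzi jnrrh cwj rbnh phi eyg olhe
Hunk 4: at line 4 remove [ptp,iol] add [pcejk,jukw,mce] -> 15 lines: rgd bmpag voskv zspl iuyfv pcejk jukw mce jiyzi jnrrh cwj rbnh phi eyg olhe
Hunk 5: at line 6 remove [jukw,mce,jiyzi] add [azeib] -> 13 lines: rgd bmpag voskv zspl iuyfv pcejk azeib jnrrh cwj rbnh phi eyg olhe
Hunk 6: at line 2 remove [zspl] add [aujji] -> 13 lines: rgd bmpag voskv aujji iuyfv pcejk azeib jnrrh cwj rbnh phi eyg olhe
Final line 6: pcejk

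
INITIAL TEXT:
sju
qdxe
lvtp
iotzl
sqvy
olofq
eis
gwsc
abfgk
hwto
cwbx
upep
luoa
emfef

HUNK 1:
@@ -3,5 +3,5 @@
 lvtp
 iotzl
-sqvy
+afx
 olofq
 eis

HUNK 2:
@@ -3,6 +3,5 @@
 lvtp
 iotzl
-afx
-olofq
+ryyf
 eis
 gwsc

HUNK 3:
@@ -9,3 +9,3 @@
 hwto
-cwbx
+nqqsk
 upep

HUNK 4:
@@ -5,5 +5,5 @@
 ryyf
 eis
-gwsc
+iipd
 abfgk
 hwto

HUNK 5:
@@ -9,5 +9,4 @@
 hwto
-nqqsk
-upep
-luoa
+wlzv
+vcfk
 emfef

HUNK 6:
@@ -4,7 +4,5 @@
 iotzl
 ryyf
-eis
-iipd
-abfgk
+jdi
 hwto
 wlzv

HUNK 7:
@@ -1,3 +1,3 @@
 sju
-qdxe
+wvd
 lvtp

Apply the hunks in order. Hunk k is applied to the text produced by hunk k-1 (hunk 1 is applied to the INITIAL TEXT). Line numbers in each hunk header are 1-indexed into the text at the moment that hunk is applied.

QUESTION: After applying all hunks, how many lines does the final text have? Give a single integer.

Hunk 1: at line 3 remove [sqvy] add [afx] -> 14 lines: sju qdxe lvtp iotzl afx olofq eis gwsc abfgk hwto cwbx upep luoa emfef
Hunk 2: at line 3 remove [afx,olofq] add [ryyf] -> 13 lines: sju qdxe lvtp iotzl ryyf eis gwsc abfgk hwto cwbx upep luoa emfef
Hunk 3: at line 9 remove [cwbx] add [nqqsk] -> 13 lines: sju qdxe lvtp iotzl ryyf eis gwsc abfgk hwto nqqsk upep luoa emfef
Hunk 4: at line 5 remove [gwsc] add [iipd] -> 13 lines: sju qdxe lvtp iotzl ryyf eis iipd abfgk hwto nqqsk upep luoa emfef
Hunk 5: at line 9 remove [nqqsk,upep,luoa] add [wlzv,vcfk] -> 12 lines: sju qdxe lvtp iotzl ryyf eis iipd abfgk hwto wlzv vcfk emfef
Hunk 6: at line 4 remove [eis,iipd,abfgk] add [jdi] -> 10 lines: sju qdxe lvtp iotzl ryyf jdi hwto wlzv vcfk emfef
Hunk 7: at line 1 remove [qdxe] add [wvd] -> 10 lines: sju wvd lvtp iotzl ryyf jdi hwto wlzv vcfk emfef
Final line count: 10

Answer: 10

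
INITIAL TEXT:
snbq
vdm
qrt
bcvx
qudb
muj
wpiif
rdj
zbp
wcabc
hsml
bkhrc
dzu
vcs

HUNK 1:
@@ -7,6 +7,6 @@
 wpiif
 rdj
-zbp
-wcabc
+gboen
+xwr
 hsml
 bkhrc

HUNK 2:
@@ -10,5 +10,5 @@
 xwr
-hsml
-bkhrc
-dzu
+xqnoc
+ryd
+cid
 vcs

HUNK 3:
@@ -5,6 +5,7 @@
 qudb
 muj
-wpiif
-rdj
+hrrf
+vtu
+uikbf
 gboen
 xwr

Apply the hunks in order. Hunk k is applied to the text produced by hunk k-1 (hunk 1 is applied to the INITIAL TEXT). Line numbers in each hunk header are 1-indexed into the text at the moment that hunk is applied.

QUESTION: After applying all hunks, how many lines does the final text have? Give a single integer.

Answer: 15

Derivation:
Hunk 1: at line 7 remove [zbp,wcabc] add [gboen,xwr] -> 14 lines: snbq vdm qrt bcvx qudb muj wpiif rdj gboen xwr hsml bkhrc dzu vcs
Hunk 2: at line 10 remove [hsml,bkhrc,dzu] add [xqnoc,ryd,cid] -> 14 lines: snbq vdm qrt bcvx qudb muj wpiif rdj gboen xwr xqnoc ryd cid vcs
Hunk 3: at line 5 remove [wpiif,rdj] add [hrrf,vtu,uikbf] -> 15 lines: snbq vdm qrt bcvx qudb muj hrrf vtu uikbf gboen xwr xqnoc ryd cid vcs
Final line count: 15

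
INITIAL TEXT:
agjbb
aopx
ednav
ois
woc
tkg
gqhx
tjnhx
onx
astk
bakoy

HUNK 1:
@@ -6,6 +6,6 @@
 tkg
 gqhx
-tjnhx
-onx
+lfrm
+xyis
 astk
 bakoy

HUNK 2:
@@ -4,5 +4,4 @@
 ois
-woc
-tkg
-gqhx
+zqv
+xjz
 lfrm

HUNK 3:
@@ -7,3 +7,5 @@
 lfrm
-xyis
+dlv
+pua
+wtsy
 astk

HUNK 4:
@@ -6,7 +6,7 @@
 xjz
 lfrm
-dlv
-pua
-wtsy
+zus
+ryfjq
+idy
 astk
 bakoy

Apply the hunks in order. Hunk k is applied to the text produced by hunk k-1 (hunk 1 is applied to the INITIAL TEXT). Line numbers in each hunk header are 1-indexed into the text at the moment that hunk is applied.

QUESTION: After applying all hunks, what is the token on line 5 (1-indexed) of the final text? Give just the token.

Hunk 1: at line 6 remove [tjnhx,onx] add [lfrm,xyis] -> 11 lines: agjbb aopx ednav ois woc tkg gqhx lfrm xyis astk bakoy
Hunk 2: at line 4 remove [woc,tkg,gqhx] add [zqv,xjz] -> 10 lines: agjbb aopx ednav ois zqv xjz lfrm xyis astk bakoy
Hunk 3: at line 7 remove [xyis] add [dlv,pua,wtsy] -> 12 lines: agjbb aopx ednav ois zqv xjz lfrm dlv pua wtsy astk bakoy
Hunk 4: at line 6 remove [dlv,pua,wtsy] add [zus,ryfjq,idy] -> 12 lines: agjbb aopx ednav ois zqv xjz lfrm zus ryfjq idy astk bakoy
Final line 5: zqv

Answer: zqv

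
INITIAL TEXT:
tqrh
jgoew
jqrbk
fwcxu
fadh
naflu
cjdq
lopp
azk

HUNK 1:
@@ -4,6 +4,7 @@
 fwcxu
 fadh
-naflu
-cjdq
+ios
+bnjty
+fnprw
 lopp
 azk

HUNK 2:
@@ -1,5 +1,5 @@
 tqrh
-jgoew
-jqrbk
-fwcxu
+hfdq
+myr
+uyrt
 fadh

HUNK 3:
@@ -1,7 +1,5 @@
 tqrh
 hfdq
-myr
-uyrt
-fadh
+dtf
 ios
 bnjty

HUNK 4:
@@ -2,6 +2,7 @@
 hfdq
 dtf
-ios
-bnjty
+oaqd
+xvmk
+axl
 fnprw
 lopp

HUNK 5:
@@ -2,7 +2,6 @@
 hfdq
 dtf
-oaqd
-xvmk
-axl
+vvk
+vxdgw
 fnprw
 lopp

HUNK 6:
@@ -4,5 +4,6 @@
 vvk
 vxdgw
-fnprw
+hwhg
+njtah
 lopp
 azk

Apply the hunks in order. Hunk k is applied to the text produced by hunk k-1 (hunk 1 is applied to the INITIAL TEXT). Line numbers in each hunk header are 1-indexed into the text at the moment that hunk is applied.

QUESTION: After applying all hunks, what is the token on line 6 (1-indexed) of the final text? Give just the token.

Hunk 1: at line 4 remove [naflu,cjdq] add [ios,bnjty,fnprw] -> 10 lines: tqrh jgoew jqrbk fwcxu fadh ios bnjty fnprw lopp azk
Hunk 2: at line 1 remove [jgoew,jqrbk,fwcxu] add [hfdq,myr,uyrt] -> 10 lines: tqrh hfdq myr uyrt fadh ios bnjty fnprw lopp azk
Hunk 3: at line 1 remove [myr,uyrt,fadh] add [dtf] -> 8 lines: tqrh hfdq dtf ios bnjty fnprw lopp azk
Hunk 4: at line 2 remove [ios,bnjty] add [oaqd,xvmk,axl] -> 9 lines: tqrh hfdq dtf oaqd xvmk axl fnprw lopp azk
Hunk 5: at line 2 remove [oaqd,xvmk,axl] add [vvk,vxdgw] -> 8 lines: tqrh hfdq dtf vvk vxdgw fnprw lopp azk
Hunk 6: at line 4 remove [fnprw] add [hwhg,njtah] -> 9 lines: tqrh hfdq dtf vvk vxdgw hwhg njtah lopp azk
Final line 6: hwhg

Answer: hwhg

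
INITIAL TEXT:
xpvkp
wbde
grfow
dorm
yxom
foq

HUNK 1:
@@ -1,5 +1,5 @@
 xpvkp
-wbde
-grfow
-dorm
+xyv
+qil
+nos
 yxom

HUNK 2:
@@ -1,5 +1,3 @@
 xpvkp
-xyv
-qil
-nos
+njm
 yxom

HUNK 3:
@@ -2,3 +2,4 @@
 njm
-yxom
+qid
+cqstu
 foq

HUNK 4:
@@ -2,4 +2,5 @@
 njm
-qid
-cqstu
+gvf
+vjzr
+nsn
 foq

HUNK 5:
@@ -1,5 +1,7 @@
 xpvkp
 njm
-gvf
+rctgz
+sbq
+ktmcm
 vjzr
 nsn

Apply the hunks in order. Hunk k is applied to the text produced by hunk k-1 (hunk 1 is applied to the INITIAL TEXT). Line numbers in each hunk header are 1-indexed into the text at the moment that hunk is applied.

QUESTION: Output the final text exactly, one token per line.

Hunk 1: at line 1 remove [wbde,grfow,dorm] add [xyv,qil,nos] -> 6 lines: xpvkp xyv qil nos yxom foq
Hunk 2: at line 1 remove [xyv,qil,nos] add [njm] -> 4 lines: xpvkp njm yxom foq
Hunk 3: at line 2 remove [yxom] add [qid,cqstu] -> 5 lines: xpvkp njm qid cqstu foq
Hunk 4: at line 2 remove [qid,cqstu] add [gvf,vjzr,nsn] -> 6 lines: xpvkp njm gvf vjzr nsn foq
Hunk 5: at line 1 remove [gvf] add [rctgz,sbq,ktmcm] -> 8 lines: xpvkp njm rctgz sbq ktmcm vjzr nsn foq

Answer: xpvkp
njm
rctgz
sbq
ktmcm
vjzr
nsn
foq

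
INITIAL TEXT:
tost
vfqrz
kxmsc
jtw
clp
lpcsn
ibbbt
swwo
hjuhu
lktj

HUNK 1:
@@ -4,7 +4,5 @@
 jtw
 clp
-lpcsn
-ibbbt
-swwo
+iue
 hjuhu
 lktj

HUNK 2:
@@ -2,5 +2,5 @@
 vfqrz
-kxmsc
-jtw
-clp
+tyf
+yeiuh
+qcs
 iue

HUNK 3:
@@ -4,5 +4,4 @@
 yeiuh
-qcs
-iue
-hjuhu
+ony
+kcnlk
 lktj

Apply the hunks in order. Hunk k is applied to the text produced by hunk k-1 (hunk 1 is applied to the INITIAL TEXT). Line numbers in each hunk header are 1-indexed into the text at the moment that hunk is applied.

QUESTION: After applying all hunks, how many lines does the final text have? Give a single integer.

Hunk 1: at line 4 remove [lpcsn,ibbbt,swwo] add [iue] -> 8 lines: tost vfqrz kxmsc jtw clp iue hjuhu lktj
Hunk 2: at line 2 remove [kxmsc,jtw,clp] add [tyf,yeiuh,qcs] -> 8 lines: tost vfqrz tyf yeiuh qcs iue hjuhu lktj
Hunk 3: at line 4 remove [qcs,iue,hjuhu] add [ony,kcnlk] -> 7 lines: tost vfqrz tyf yeiuh ony kcnlk lktj
Final line count: 7

Answer: 7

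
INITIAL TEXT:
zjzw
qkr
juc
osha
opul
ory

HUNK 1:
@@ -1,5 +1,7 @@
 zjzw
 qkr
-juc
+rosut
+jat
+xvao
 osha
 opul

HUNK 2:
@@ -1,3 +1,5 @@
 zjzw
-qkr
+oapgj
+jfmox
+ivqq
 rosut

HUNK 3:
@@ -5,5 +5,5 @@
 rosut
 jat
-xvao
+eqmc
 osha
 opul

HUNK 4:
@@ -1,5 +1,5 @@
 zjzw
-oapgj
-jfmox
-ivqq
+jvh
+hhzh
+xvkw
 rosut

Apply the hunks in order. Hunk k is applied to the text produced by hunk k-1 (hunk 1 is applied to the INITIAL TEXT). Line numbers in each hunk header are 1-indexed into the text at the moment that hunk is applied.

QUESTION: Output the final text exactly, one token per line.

Answer: zjzw
jvh
hhzh
xvkw
rosut
jat
eqmc
osha
opul
ory

Derivation:
Hunk 1: at line 1 remove [juc] add [rosut,jat,xvao] -> 8 lines: zjzw qkr rosut jat xvao osha opul ory
Hunk 2: at line 1 remove [qkr] add [oapgj,jfmox,ivqq] -> 10 lines: zjzw oapgj jfmox ivqq rosut jat xvao osha opul ory
Hunk 3: at line 5 remove [xvao] add [eqmc] -> 10 lines: zjzw oapgj jfmox ivqq rosut jat eqmc osha opul ory
Hunk 4: at line 1 remove [oapgj,jfmox,ivqq] add [jvh,hhzh,xvkw] -> 10 lines: zjzw jvh hhzh xvkw rosut jat eqmc osha opul ory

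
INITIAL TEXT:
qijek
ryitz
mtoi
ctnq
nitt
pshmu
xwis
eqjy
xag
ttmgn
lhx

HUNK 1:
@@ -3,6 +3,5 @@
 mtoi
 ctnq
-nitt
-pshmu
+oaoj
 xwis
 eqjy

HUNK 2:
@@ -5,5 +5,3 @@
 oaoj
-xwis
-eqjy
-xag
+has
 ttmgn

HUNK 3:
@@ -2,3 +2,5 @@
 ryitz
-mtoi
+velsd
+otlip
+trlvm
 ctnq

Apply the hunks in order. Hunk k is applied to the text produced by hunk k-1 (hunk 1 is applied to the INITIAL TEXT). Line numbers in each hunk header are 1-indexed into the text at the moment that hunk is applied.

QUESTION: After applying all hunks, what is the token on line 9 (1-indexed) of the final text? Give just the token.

Hunk 1: at line 3 remove [nitt,pshmu] add [oaoj] -> 10 lines: qijek ryitz mtoi ctnq oaoj xwis eqjy xag ttmgn lhx
Hunk 2: at line 5 remove [xwis,eqjy,xag] add [has] -> 8 lines: qijek ryitz mtoi ctnq oaoj has ttmgn lhx
Hunk 3: at line 2 remove [mtoi] add [velsd,otlip,trlvm] -> 10 lines: qijek ryitz velsd otlip trlvm ctnq oaoj has ttmgn lhx
Final line 9: ttmgn

Answer: ttmgn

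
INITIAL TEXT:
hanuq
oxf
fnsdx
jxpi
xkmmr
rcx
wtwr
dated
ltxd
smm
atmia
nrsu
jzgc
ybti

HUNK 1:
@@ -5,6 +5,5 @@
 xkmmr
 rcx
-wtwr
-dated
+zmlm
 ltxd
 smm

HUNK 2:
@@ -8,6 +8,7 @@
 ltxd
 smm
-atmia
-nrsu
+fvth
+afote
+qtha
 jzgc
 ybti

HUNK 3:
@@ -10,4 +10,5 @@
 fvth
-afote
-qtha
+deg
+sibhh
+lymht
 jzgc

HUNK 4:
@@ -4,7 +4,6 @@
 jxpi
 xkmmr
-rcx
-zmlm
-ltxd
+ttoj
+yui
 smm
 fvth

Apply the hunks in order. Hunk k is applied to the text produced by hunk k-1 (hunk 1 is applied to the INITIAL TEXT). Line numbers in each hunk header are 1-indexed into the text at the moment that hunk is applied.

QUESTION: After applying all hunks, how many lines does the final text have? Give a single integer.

Answer: 14

Derivation:
Hunk 1: at line 5 remove [wtwr,dated] add [zmlm] -> 13 lines: hanuq oxf fnsdx jxpi xkmmr rcx zmlm ltxd smm atmia nrsu jzgc ybti
Hunk 2: at line 8 remove [atmia,nrsu] add [fvth,afote,qtha] -> 14 lines: hanuq oxf fnsdx jxpi xkmmr rcx zmlm ltxd smm fvth afote qtha jzgc ybti
Hunk 3: at line 10 remove [afote,qtha] add [deg,sibhh,lymht] -> 15 lines: hanuq oxf fnsdx jxpi xkmmr rcx zmlm ltxd smm fvth deg sibhh lymht jzgc ybti
Hunk 4: at line 4 remove [rcx,zmlm,ltxd] add [ttoj,yui] -> 14 lines: hanuq oxf fnsdx jxpi xkmmr ttoj yui smm fvth deg sibhh lymht jzgc ybti
Final line count: 14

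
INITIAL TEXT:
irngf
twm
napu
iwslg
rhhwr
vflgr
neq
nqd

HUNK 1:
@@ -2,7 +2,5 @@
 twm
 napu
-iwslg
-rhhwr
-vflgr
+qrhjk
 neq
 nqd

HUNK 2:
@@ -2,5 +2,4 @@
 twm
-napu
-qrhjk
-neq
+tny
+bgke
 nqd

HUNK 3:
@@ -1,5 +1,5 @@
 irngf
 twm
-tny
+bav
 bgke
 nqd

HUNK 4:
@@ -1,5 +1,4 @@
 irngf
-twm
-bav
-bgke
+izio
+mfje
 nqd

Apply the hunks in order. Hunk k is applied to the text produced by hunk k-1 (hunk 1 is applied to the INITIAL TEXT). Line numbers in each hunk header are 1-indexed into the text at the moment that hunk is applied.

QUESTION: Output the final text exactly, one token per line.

Hunk 1: at line 2 remove [iwslg,rhhwr,vflgr] add [qrhjk] -> 6 lines: irngf twm napu qrhjk neq nqd
Hunk 2: at line 2 remove [napu,qrhjk,neq] add [tny,bgke] -> 5 lines: irngf twm tny bgke nqd
Hunk 3: at line 1 remove [tny] add [bav] -> 5 lines: irngf twm bav bgke nqd
Hunk 4: at line 1 remove [twm,bav,bgke] add [izio,mfje] -> 4 lines: irngf izio mfje nqd

Answer: irngf
izio
mfje
nqd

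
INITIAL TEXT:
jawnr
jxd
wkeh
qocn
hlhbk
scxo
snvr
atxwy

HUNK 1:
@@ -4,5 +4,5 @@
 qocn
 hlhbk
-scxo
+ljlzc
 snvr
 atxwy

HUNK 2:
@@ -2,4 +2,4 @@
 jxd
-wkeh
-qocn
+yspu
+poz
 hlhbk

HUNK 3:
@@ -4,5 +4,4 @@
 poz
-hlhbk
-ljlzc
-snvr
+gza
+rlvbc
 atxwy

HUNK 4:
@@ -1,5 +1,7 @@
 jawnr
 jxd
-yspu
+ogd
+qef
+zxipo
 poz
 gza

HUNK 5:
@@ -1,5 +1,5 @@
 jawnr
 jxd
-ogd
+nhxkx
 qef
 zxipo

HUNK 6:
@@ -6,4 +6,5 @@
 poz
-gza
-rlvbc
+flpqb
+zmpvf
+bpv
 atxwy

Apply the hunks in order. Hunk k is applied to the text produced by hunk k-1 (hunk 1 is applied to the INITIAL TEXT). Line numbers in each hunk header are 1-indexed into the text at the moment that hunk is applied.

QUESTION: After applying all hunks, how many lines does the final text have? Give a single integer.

Hunk 1: at line 4 remove [scxo] add [ljlzc] -> 8 lines: jawnr jxd wkeh qocn hlhbk ljlzc snvr atxwy
Hunk 2: at line 2 remove [wkeh,qocn] add [yspu,poz] -> 8 lines: jawnr jxd yspu poz hlhbk ljlzc snvr atxwy
Hunk 3: at line 4 remove [hlhbk,ljlzc,snvr] add [gza,rlvbc] -> 7 lines: jawnr jxd yspu poz gza rlvbc atxwy
Hunk 4: at line 1 remove [yspu] add [ogd,qef,zxipo] -> 9 lines: jawnr jxd ogd qef zxipo poz gza rlvbc atxwy
Hunk 5: at line 1 remove [ogd] add [nhxkx] -> 9 lines: jawnr jxd nhxkx qef zxipo poz gza rlvbc atxwy
Hunk 6: at line 6 remove [gza,rlvbc] add [flpqb,zmpvf,bpv] -> 10 lines: jawnr jxd nhxkx qef zxipo poz flpqb zmpvf bpv atxwy
Final line count: 10

Answer: 10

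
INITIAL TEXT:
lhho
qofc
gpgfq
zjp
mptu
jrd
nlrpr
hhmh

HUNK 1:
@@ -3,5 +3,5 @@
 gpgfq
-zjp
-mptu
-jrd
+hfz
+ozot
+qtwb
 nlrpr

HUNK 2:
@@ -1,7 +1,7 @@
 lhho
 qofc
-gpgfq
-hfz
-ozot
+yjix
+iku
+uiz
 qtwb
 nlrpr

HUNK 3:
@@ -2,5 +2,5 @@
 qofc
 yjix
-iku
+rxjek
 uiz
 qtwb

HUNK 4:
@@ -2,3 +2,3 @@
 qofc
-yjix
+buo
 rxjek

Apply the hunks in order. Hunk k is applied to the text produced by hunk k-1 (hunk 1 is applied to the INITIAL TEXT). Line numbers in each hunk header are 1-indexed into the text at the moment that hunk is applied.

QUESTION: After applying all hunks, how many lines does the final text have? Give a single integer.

Answer: 8

Derivation:
Hunk 1: at line 3 remove [zjp,mptu,jrd] add [hfz,ozot,qtwb] -> 8 lines: lhho qofc gpgfq hfz ozot qtwb nlrpr hhmh
Hunk 2: at line 1 remove [gpgfq,hfz,ozot] add [yjix,iku,uiz] -> 8 lines: lhho qofc yjix iku uiz qtwb nlrpr hhmh
Hunk 3: at line 2 remove [iku] add [rxjek] -> 8 lines: lhho qofc yjix rxjek uiz qtwb nlrpr hhmh
Hunk 4: at line 2 remove [yjix] add [buo] -> 8 lines: lhho qofc buo rxjek uiz qtwb nlrpr hhmh
Final line count: 8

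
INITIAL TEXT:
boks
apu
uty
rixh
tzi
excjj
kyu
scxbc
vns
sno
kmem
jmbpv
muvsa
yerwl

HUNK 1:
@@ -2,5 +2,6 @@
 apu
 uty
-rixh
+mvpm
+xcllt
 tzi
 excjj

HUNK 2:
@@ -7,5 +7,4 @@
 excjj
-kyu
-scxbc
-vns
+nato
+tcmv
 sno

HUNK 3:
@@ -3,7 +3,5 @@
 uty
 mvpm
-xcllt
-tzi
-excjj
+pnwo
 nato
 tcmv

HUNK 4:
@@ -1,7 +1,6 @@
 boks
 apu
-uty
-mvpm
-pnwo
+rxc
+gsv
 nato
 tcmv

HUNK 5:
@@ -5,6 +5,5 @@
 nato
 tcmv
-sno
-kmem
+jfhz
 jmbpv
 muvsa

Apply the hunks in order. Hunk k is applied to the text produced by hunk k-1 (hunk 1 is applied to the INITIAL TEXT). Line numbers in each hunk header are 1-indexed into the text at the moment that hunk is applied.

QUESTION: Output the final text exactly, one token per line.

Answer: boks
apu
rxc
gsv
nato
tcmv
jfhz
jmbpv
muvsa
yerwl

Derivation:
Hunk 1: at line 2 remove [rixh] add [mvpm,xcllt] -> 15 lines: boks apu uty mvpm xcllt tzi excjj kyu scxbc vns sno kmem jmbpv muvsa yerwl
Hunk 2: at line 7 remove [kyu,scxbc,vns] add [nato,tcmv] -> 14 lines: boks apu uty mvpm xcllt tzi excjj nato tcmv sno kmem jmbpv muvsa yerwl
Hunk 3: at line 3 remove [xcllt,tzi,excjj] add [pnwo] -> 12 lines: boks apu uty mvpm pnwo nato tcmv sno kmem jmbpv muvsa yerwl
Hunk 4: at line 1 remove [uty,mvpm,pnwo] add [rxc,gsv] -> 11 lines: boks apu rxc gsv nato tcmv sno kmem jmbpv muvsa yerwl
Hunk 5: at line 5 remove [sno,kmem] add [jfhz] -> 10 lines: boks apu rxc gsv nato tcmv jfhz jmbpv muvsa yerwl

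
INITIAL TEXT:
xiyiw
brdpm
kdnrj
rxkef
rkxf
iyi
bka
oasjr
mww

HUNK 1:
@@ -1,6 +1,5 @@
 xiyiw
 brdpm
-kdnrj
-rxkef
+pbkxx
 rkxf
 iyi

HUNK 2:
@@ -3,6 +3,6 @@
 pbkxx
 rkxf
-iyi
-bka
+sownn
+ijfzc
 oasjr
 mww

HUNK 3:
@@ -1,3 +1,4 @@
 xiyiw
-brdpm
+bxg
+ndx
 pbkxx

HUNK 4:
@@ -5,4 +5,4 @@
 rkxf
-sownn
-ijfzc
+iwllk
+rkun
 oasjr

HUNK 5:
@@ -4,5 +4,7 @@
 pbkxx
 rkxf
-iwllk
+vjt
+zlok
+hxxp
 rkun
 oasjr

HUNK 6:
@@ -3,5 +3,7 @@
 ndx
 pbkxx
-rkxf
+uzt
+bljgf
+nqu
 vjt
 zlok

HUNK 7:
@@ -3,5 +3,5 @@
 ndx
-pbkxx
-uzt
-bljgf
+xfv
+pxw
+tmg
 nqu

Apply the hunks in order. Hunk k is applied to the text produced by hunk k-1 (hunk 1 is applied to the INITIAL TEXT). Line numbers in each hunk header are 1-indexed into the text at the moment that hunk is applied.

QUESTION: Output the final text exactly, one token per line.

Hunk 1: at line 1 remove [kdnrj,rxkef] add [pbkxx] -> 8 lines: xiyiw brdpm pbkxx rkxf iyi bka oasjr mww
Hunk 2: at line 3 remove [iyi,bka] add [sownn,ijfzc] -> 8 lines: xiyiw brdpm pbkxx rkxf sownn ijfzc oasjr mww
Hunk 3: at line 1 remove [brdpm] add [bxg,ndx] -> 9 lines: xiyiw bxg ndx pbkxx rkxf sownn ijfzc oasjr mww
Hunk 4: at line 5 remove [sownn,ijfzc] add [iwllk,rkun] -> 9 lines: xiyiw bxg ndx pbkxx rkxf iwllk rkun oasjr mww
Hunk 5: at line 4 remove [iwllk] add [vjt,zlok,hxxp] -> 11 lines: xiyiw bxg ndx pbkxx rkxf vjt zlok hxxp rkun oasjr mww
Hunk 6: at line 3 remove [rkxf] add [uzt,bljgf,nqu] -> 13 lines: xiyiw bxg ndx pbkxx uzt bljgf nqu vjt zlok hxxp rkun oasjr mww
Hunk 7: at line 3 remove [pbkxx,uzt,bljgf] add [xfv,pxw,tmg] -> 13 lines: xiyiw bxg ndx xfv pxw tmg nqu vjt zlok hxxp rkun oasjr mww

Answer: xiyiw
bxg
ndx
xfv
pxw
tmg
nqu
vjt
zlok
hxxp
rkun
oasjr
mww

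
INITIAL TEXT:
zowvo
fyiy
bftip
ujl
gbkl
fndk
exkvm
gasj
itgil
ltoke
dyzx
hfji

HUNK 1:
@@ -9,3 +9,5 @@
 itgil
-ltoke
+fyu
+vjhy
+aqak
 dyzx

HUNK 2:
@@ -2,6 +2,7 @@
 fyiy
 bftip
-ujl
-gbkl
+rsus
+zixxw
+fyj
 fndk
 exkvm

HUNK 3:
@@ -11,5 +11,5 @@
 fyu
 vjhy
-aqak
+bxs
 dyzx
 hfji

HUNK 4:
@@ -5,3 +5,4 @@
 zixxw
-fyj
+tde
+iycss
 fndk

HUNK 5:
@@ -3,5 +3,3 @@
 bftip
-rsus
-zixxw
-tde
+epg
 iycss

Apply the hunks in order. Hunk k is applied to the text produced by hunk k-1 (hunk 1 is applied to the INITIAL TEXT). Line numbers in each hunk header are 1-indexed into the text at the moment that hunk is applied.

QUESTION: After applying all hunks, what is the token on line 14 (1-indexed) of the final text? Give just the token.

Answer: hfji

Derivation:
Hunk 1: at line 9 remove [ltoke] add [fyu,vjhy,aqak] -> 14 lines: zowvo fyiy bftip ujl gbkl fndk exkvm gasj itgil fyu vjhy aqak dyzx hfji
Hunk 2: at line 2 remove [ujl,gbkl] add [rsus,zixxw,fyj] -> 15 lines: zowvo fyiy bftip rsus zixxw fyj fndk exkvm gasj itgil fyu vjhy aqak dyzx hfji
Hunk 3: at line 11 remove [aqak] add [bxs] -> 15 lines: zowvo fyiy bftip rsus zixxw fyj fndk exkvm gasj itgil fyu vjhy bxs dyzx hfji
Hunk 4: at line 5 remove [fyj] add [tde,iycss] -> 16 lines: zowvo fyiy bftip rsus zixxw tde iycss fndk exkvm gasj itgil fyu vjhy bxs dyzx hfji
Hunk 5: at line 3 remove [rsus,zixxw,tde] add [epg] -> 14 lines: zowvo fyiy bftip epg iycss fndk exkvm gasj itgil fyu vjhy bxs dyzx hfji
Final line 14: hfji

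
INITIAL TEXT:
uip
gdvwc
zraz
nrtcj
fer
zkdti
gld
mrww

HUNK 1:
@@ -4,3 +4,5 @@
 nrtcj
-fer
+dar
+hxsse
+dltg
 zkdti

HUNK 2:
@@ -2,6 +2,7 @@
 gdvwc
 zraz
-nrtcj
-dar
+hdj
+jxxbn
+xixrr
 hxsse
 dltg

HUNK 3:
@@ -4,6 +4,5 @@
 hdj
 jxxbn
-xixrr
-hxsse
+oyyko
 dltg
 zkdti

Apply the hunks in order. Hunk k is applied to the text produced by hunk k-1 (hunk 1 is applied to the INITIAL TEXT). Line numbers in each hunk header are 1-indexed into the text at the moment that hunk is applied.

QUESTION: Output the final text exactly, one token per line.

Hunk 1: at line 4 remove [fer] add [dar,hxsse,dltg] -> 10 lines: uip gdvwc zraz nrtcj dar hxsse dltg zkdti gld mrww
Hunk 2: at line 2 remove [nrtcj,dar] add [hdj,jxxbn,xixrr] -> 11 lines: uip gdvwc zraz hdj jxxbn xixrr hxsse dltg zkdti gld mrww
Hunk 3: at line 4 remove [xixrr,hxsse] add [oyyko] -> 10 lines: uip gdvwc zraz hdj jxxbn oyyko dltg zkdti gld mrww

Answer: uip
gdvwc
zraz
hdj
jxxbn
oyyko
dltg
zkdti
gld
mrww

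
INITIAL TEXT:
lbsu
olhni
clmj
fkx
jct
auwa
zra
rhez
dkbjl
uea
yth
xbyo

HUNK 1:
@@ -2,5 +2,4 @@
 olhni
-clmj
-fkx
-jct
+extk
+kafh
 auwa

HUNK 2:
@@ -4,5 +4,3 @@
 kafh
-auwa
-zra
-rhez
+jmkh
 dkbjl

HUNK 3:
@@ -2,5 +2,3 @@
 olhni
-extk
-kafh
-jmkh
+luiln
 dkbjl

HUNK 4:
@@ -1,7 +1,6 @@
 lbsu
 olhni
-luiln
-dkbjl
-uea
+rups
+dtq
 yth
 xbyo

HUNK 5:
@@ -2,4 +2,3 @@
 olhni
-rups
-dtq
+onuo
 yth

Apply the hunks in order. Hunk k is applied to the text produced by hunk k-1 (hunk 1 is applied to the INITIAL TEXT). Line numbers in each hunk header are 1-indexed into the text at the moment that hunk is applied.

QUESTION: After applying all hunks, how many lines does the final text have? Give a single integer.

Hunk 1: at line 2 remove [clmj,fkx,jct] add [extk,kafh] -> 11 lines: lbsu olhni extk kafh auwa zra rhez dkbjl uea yth xbyo
Hunk 2: at line 4 remove [auwa,zra,rhez] add [jmkh] -> 9 lines: lbsu olhni extk kafh jmkh dkbjl uea yth xbyo
Hunk 3: at line 2 remove [extk,kafh,jmkh] add [luiln] -> 7 lines: lbsu olhni luiln dkbjl uea yth xbyo
Hunk 4: at line 1 remove [luiln,dkbjl,uea] add [rups,dtq] -> 6 lines: lbsu olhni rups dtq yth xbyo
Hunk 5: at line 2 remove [rups,dtq] add [onuo] -> 5 lines: lbsu olhni onuo yth xbyo
Final line count: 5

Answer: 5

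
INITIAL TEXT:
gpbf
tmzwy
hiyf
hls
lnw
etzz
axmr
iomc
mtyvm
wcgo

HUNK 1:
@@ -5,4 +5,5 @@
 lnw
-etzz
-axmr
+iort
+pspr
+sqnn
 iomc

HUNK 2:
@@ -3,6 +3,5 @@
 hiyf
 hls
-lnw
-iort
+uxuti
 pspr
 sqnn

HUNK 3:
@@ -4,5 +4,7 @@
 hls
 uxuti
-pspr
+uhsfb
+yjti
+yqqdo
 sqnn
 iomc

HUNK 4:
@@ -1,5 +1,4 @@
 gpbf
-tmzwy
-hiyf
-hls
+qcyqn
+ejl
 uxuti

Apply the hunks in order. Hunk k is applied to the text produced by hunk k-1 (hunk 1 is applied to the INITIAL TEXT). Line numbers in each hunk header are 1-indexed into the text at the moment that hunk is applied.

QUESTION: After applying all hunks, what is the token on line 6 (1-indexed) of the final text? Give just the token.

Answer: yjti

Derivation:
Hunk 1: at line 5 remove [etzz,axmr] add [iort,pspr,sqnn] -> 11 lines: gpbf tmzwy hiyf hls lnw iort pspr sqnn iomc mtyvm wcgo
Hunk 2: at line 3 remove [lnw,iort] add [uxuti] -> 10 lines: gpbf tmzwy hiyf hls uxuti pspr sqnn iomc mtyvm wcgo
Hunk 3: at line 4 remove [pspr] add [uhsfb,yjti,yqqdo] -> 12 lines: gpbf tmzwy hiyf hls uxuti uhsfb yjti yqqdo sqnn iomc mtyvm wcgo
Hunk 4: at line 1 remove [tmzwy,hiyf,hls] add [qcyqn,ejl] -> 11 lines: gpbf qcyqn ejl uxuti uhsfb yjti yqqdo sqnn iomc mtyvm wcgo
Final line 6: yjti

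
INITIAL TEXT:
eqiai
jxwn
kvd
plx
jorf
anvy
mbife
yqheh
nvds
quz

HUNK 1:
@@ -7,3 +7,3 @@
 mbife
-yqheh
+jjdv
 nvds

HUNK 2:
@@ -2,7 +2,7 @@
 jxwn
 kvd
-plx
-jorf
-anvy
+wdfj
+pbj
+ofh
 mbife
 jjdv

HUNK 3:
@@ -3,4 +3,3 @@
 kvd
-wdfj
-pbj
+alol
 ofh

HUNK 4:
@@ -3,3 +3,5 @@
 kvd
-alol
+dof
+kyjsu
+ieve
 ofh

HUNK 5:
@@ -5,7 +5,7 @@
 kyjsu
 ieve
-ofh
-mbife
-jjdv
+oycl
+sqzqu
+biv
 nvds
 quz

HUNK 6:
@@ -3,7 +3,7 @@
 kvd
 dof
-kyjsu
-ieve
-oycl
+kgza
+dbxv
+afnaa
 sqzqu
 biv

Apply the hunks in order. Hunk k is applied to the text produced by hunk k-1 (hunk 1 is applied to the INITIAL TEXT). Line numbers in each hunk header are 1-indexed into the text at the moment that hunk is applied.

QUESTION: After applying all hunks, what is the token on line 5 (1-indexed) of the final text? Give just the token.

Hunk 1: at line 7 remove [yqheh] add [jjdv] -> 10 lines: eqiai jxwn kvd plx jorf anvy mbife jjdv nvds quz
Hunk 2: at line 2 remove [plx,jorf,anvy] add [wdfj,pbj,ofh] -> 10 lines: eqiai jxwn kvd wdfj pbj ofh mbife jjdv nvds quz
Hunk 3: at line 3 remove [wdfj,pbj] add [alol] -> 9 lines: eqiai jxwn kvd alol ofh mbife jjdv nvds quz
Hunk 4: at line 3 remove [alol] add [dof,kyjsu,ieve] -> 11 lines: eqiai jxwn kvd dof kyjsu ieve ofh mbife jjdv nvds quz
Hunk 5: at line 5 remove [ofh,mbife,jjdv] add [oycl,sqzqu,biv] -> 11 lines: eqiai jxwn kvd dof kyjsu ieve oycl sqzqu biv nvds quz
Hunk 6: at line 3 remove [kyjsu,ieve,oycl] add [kgza,dbxv,afnaa] -> 11 lines: eqiai jxwn kvd dof kgza dbxv afnaa sqzqu biv nvds quz
Final line 5: kgza

Answer: kgza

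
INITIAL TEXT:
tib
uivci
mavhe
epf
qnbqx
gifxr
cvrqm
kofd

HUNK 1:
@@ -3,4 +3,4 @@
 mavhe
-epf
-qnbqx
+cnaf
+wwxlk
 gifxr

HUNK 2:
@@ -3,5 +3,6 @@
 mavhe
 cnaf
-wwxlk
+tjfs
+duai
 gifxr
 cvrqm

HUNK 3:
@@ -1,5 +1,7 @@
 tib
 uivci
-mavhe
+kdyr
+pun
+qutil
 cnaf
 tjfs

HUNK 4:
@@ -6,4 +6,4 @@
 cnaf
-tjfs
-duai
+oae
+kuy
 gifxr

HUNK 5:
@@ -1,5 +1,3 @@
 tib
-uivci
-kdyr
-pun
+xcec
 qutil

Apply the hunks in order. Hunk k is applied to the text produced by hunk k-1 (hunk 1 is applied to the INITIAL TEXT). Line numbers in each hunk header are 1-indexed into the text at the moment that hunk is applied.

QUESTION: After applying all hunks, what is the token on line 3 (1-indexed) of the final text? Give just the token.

Answer: qutil

Derivation:
Hunk 1: at line 3 remove [epf,qnbqx] add [cnaf,wwxlk] -> 8 lines: tib uivci mavhe cnaf wwxlk gifxr cvrqm kofd
Hunk 2: at line 3 remove [wwxlk] add [tjfs,duai] -> 9 lines: tib uivci mavhe cnaf tjfs duai gifxr cvrqm kofd
Hunk 3: at line 1 remove [mavhe] add [kdyr,pun,qutil] -> 11 lines: tib uivci kdyr pun qutil cnaf tjfs duai gifxr cvrqm kofd
Hunk 4: at line 6 remove [tjfs,duai] add [oae,kuy] -> 11 lines: tib uivci kdyr pun qutil cnaf oae kuy gifxr cvrqm kofd
Hunk 5: at line 1 remove [uivci,kdyr,pun] add [xcec] -> 9 lines: tib xcec qutil cnaf oae kuy gifxr cvrqm kofd
Final line 3: qutil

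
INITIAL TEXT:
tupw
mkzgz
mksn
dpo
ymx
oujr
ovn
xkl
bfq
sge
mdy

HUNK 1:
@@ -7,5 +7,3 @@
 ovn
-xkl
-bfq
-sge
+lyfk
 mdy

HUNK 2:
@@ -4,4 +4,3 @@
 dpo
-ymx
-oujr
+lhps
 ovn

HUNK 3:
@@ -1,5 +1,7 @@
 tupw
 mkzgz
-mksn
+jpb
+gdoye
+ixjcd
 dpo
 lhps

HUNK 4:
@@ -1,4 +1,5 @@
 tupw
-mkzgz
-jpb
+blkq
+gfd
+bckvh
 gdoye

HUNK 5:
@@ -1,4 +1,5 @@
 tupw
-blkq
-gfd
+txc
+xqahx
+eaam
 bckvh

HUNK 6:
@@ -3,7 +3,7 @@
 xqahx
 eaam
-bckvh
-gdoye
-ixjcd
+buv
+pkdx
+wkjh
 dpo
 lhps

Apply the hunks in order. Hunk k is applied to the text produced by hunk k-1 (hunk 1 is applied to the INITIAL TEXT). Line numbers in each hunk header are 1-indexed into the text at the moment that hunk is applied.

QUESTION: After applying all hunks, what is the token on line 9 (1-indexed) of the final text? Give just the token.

Answer: lhps

Derivation:
Hunk 1: at line 7 remove [xkl,bfq,sge] add [lyfk] -> 9 lines: tupw mkzgz mksn dpo ymx oujr ovn lyfk mdy
Hunk 2: at line 4 remove [ymx,oujr] add [lhps] -> 8 lines: tupw mkzgz mksn dpo lhps ovn lyfk mdy
Hunk 3: at line 1 remove [mksn] add [jpb,gdoye,ixjcd] -> 10 lines: tupw mkzgz jpb gdoye ixjcd dpo lhps ovn lyfk mdy
Hunk 4: at line 1 remove [mkzgz,jpb] add [blkq,gfd,bckvh] -> 11 lines: tupw blkq gfd bckvh gdoye ixjcd dpo lhps ovn lyfk mdy
Hunk 5: at line 1 remove [blkq,gfd] add [txc,xqahx,eaam] -> 12 lines: tupw txc xqahx eaam bckvh gdoye ixjcd dpo lhps ovn lyfk mdy
Hunk 6: at line 3 remove [bckvh,gdoye,ixjcd] add [buv,pkdx,wkjh] -> 12 lines: tupw txc xqahx eaam buv pkdx wkjh dpo lhps ovn lyfk mdy
Final line 9: lhps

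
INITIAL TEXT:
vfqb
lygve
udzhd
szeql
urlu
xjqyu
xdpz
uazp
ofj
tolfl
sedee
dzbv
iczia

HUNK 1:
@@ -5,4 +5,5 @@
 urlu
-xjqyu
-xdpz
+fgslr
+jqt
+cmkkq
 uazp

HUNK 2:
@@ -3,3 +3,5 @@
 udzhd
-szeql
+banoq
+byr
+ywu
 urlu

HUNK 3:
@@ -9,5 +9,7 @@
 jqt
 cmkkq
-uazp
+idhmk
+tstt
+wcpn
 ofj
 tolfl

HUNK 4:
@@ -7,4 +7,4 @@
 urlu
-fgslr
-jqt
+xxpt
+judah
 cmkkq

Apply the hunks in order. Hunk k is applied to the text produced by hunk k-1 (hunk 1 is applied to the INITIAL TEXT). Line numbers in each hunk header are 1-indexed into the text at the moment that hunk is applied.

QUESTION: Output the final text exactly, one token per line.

Answer: vfqb
lygve
udzhd
banoq
byr
ywu
urlu
xxpt
judah
cmkkq
idhmk
tstt
wcpn
ofj
tolfl
sedee
dzbv
iczia

Derivation:
Hunk 1: at line 5 remove [xjqyu,xdpz] add [fgslr,jqt,cmkkq] -> 14 lines: vfqb lygve udzhd szeql urlu fgslr jqt cmkkq uazp ofj tolfl sedee dzbv iczia
Hunk 2: at line 3 remove [szeql] add [banoq,byr,ywu] -> 16 lines: vfqb lygve udzhd banoq byr ywu urlu fgslr jqt cmkkq uazp ofj tolfl sedee dzbv iczia
Hunk 3: at line 9 remove [uazp] add [idhmk,tstt,wcpn] -> 18 lines: vfqb lygve udzhd banoq byr ywu urlu fgslr jqt cmkkq idhmk tstt wcpn ofj tolfl sedee dzbv iczia
Hunk 4: at line 7 remove [fgslr,jqt] add [xxpt,judah] -> 18 lines: vfqb lygve udzhd banoq byr ywu urlu xxpt judah cmkkq idhmk tstt wcpn ofj tolfl sedee dzbv iczia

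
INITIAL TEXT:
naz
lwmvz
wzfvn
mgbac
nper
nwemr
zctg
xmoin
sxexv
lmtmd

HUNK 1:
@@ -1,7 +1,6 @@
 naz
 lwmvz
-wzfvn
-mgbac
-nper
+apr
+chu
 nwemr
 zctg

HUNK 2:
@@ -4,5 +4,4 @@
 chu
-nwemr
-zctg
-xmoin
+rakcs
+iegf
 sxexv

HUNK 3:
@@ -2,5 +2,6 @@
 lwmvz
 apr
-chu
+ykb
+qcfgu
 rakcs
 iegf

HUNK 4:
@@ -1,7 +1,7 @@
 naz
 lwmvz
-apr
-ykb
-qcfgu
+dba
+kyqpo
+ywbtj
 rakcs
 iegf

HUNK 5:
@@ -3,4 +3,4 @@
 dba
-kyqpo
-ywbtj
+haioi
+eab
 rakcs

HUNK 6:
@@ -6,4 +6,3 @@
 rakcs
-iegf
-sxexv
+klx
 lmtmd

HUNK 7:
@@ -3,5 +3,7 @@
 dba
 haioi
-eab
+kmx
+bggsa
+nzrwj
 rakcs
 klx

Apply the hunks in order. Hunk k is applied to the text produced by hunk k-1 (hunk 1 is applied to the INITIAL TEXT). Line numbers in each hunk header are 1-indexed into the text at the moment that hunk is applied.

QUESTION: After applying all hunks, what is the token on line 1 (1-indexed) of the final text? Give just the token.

Hunk 1: at line 1 remove [wzfvn,mgbac,nper] add [apr,chu] -> 9 lines: naz lwmvz apr chu nwemr zctg xmoin sxexv lmtmd
Hunk 2: at line 4 remove [nwemr,zctg,xmoin] add [rakcs,iegf] -> 8 lines: naz lwmvz apr chu rakcs iegf sxexv lmtmd
Hunk 3: at line 2 remove [chu] add [ykb,qcfgu] -> 9 lines: naz lwmvz apr ykb qcfgu rakcs iegf sxexv lmtmd
Hunk 4: at line 1 remove [apr,ykb,qcfgu] add [dba,kyqpo,ywbtj] -> 9 lines: naz lwmvz dba kyqpo ywbtj rakcs iegf sxexv lmtmd
Hunk 5: at line 3 remove [kyqpo,ywbtj] add [haioi,eab] -> 9 lines: naz lwmvz dba haioi eab rakcs iegf sxexv lmtmd
Hunk 6: at line 6 remove [iegf,sxexv] add [klx] -> 8 lines: naz lwmvz dba haioi eab rakcs klx lmtmd
Hunk 7: at line 3 remove [eab] add [kmx,bggsa,nzrwj] -> 10 lines: naz lwmvz dba haioi kmx bggsa nzrwj rakcs klx lmtmd
Final line 1: naz

Answer: naz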